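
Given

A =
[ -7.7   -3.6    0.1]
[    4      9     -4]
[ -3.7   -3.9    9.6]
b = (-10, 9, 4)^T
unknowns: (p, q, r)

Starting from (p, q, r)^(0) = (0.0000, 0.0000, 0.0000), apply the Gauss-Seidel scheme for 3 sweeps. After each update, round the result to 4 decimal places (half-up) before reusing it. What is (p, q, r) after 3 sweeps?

(0.8528, 1.1756, 1.2229)

Iteration 1:
  p = (-10 - (-3.6)·0.0000 - (0.1)·0.0000) / (-7.7) = 1.2987
  q = (9 - (4)·1.2987 - (-4)·0.0000) / (9) = 0.4228
  r = (4 - (-3.7)·1.2987 - (-3.9)·0.4228) / (9.6) = 1.0890
Iteration 2:
  p = (-10 - (-3.6)·0.4228 - (0.1)·1.0890) / (-7.7) = 1.1152
  q = (9 - (4)·1.1152 - (-4)·1.0890) / (9) = 0.9884
  r = (4 - (-3.7)·1.1152 - (-3.9)·0.9884) / (9.6) = 1.2480
Iteration 3:
  p = (-10 - (-3.6)·0.9884 - (0.1)·1.2480) / (-7.7) = 0.8528
  q = (9 - (4)·0.8528 - (-4)·1.2480) / (9) = 1.1756
  r = (4 - (-3.7)·0.8528 - (-3.9)·1.1756) / (9.6) = 1.2229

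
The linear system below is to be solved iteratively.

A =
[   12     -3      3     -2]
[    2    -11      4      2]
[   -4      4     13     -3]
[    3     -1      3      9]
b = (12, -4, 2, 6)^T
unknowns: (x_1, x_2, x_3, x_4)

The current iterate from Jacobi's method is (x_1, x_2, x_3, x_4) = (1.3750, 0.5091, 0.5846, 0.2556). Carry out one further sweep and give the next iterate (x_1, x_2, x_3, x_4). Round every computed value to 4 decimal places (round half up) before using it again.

(1.0237, 0.8727, 0.4793, 0.0700)

One sweep:
  x_1 = (12 - (-3)·0.5091 - (3)·0.5846 - (-2)·0.2556) / (12) = 1.0237
  x_2 = (-4 - (2)·1.3750 - (4)·0.5846 - (2)·0.2556) / (-11) = 0.8727
  x_3 = (2 - (-4)·1.3750 - (4)·0.5091 - (-3)·0.2556) / (13) = 0.4793
  x_4 = (6 - (3)·1.3750 - (-1)·0.5091 - (3)·0.5846) / (9) = 0.0700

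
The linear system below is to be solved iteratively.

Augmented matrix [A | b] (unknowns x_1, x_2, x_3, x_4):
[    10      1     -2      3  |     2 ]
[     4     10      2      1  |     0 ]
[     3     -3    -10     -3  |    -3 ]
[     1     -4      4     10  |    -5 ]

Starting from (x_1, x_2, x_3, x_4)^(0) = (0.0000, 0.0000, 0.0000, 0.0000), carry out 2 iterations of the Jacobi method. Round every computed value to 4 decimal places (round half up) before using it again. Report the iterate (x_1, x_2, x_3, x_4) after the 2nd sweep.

(0.4100, -0.0900, 0.5100, -0.6400)

Iteration 1:
  x_1 = (2 - (1)·0.0000 - (-2)·0.0000 - (3)·0.0000) / (10) = 0.2000
  x_2 = (0 - (4)·0.0000 - (2)·0.0000 - (1)·0.0000) / (10) = 0.0000
  x_3 = (-3 - (3)·0.0000 - (-3)·0.0000 - (-3)·0.0000) / (-10) = 0.3000
  x_4 = (-5 - (1)·0.0000 - (-4)·0.0000 - (4)·0.0000) / (10) = -0.5000
Iteration 2:
  x_1 = (2 - (1)·0.0000 - (-2)·0.3000 - (3)·-0.5000) / (10) = 0.4100
  x_2 = (0 - (4)·0.2000 - (2)·0.3000 - (1)·-0.5000) / (10) = -0.0900
  x_3 = (-3 - (3)·0.2000 - (-3)·0.0000 - (-3)·-0.5000) / (-10) = 0.5100
  x_4 = (-5 - (1)·0.2000 - (-4)·0.0000 - (4)·0.3000) / (10) = -0.6400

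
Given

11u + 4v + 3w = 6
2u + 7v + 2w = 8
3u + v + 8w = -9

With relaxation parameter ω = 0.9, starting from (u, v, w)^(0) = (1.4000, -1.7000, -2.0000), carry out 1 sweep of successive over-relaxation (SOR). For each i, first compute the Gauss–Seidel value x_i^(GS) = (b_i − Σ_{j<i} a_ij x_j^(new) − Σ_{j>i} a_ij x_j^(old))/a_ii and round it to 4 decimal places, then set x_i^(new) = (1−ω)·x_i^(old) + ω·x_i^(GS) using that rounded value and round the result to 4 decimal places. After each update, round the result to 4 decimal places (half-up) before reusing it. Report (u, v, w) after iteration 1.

Iteration 1:
  u: GS value = (6 - (4)·-1.7000 - (3)·-2.0000) / (11) = 1.7091;  u ← (1−ω)·1.4000 + ω·1.7091 = 1.6782
  v: GS value = (8 - (2)·1.6782 - (2)·-2.0000) / (7) = 1.2348;  v ← (1−ω)·-1.7000 + ω·1.2348 = 0.9413
  w: GS value = (-9 - (3)·1.6782 - (1)·0.9413) / (8) = -1.8720;  w ← (1−ω)·-2.0000 + ω·-1.8720 = -1.8848

(1.6782, 0.9413, -1.8848)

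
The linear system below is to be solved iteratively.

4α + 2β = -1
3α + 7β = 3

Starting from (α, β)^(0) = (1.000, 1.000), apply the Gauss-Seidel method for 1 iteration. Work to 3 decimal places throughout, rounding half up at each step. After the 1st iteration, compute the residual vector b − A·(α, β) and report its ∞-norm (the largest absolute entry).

0.500

Iteration 1:
  α = (-1 - (2)·1.000) / (4) = -0.750
  β = (3 - (3)·-0.750) / (7) = 0.750
Residual b − A·x = (0.500, 0.000); ∞-norm = 0.500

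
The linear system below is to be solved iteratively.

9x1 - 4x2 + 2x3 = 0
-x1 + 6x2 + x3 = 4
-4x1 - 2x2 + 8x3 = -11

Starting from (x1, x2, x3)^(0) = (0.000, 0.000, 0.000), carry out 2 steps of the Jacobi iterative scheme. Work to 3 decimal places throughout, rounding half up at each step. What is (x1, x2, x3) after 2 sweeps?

(0.602, 0.896, -1.208)

Iteration 1:
  x1 = (0 - (-4)·0.000 - (2)·0.000) / (9) = 0.000
  x2 = (4 - (-1)·0.000 - (1)·0.000) / (6) = 0.667
  x3 = (-11 - (-4)·0.000 - (-2)·0.000) / (8) = -1.375
Iteration 2:
  x1 = (0 - (-4)·0.667 - (2)·-1.375) / (9) = 0.602
  x2 = (4 - (-1)·0.000 - (1)·-1.375) / (6) = 0.896
  x3 = (-11 - (-4)·0.000 - (-2)·0.667) / (8) = -1.208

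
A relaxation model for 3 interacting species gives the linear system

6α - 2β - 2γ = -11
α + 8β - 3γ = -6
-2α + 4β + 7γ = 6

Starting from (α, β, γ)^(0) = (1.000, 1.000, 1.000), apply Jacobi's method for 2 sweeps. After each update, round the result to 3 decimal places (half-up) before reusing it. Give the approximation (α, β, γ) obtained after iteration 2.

(-1.810, -0.390, 0.809)

Iteration 1:
  α = (-11 - (-2)·1.000 - (-2)·1.000) / (6) = -1.167
  β = (-6 - (1)·1.000 - (-3)·1.000) / (8) = -0.500
  γ = (6 - (-2)·1.000 - (4)·1.000) / (7) = 0.571
Iteration 2:
  α = (-11 - (-2)·-0.500 - (-2)·0.571) / (6) = -1.810
  β = (-6 - (1)·-1.167 - (-3)·0.571) / (8) = -0.390
  γ = (6 - (-2)·-1.167 - (4)·-0.500) / (7) = 0.809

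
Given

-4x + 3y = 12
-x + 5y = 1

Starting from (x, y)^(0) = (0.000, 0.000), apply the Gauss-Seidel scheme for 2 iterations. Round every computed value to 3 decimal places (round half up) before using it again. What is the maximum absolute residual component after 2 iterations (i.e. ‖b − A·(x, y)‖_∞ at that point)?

Iteration 1:
  x = (12 - (3)·0.000) / (-4) = -3.000
  y = (1 - (-1)·-3.000) / (5) = -0.400
Iteration 2:
  x = (12 - (3)·-0.400) / (-4) = -3.300
  y = (1 - (-1)·-3.300) / (5) = -0.460
Residual b − A·x = (0.180, 0.000); ∞-norm = 0.180

0.180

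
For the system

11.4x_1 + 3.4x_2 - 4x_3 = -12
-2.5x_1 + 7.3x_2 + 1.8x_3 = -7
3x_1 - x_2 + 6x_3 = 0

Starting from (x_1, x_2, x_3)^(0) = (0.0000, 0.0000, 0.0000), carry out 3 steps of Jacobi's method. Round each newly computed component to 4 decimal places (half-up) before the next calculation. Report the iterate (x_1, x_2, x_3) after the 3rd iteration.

Iteration 1:
  x_1 = (-12 - (3.4)·0.0000 - (-4)·0.0000) / (11.4) = -1.0526
  x_2 = (-7 - (-2.5)·0.0000 - (1.8)·0.0000) / (7.3) = -0.9589
  x_3 = (0 - (3)·0.0000 - (-1)·0.0000) / (6) = 0.0000
Iteration 2:
  x_1 = (-12 - (3.4)·-0.9589 - (-4)·0.0000) / (11.4) = -0.7666
  x_2 = (-7 - (-2.5)·-1.0526 - (1.8)·0.0000) / (7.3) = -1.3194
  x_3 = (0 - (3)·-1.0526 - (-1)·-0.9589) / (6) = 0.3665
Iteration 3:
  x_1 = (-12 - (3.4)·-1.3194 - (-4)·0.3665) / (11.4) = -0.5305
  x_2 = (-7 - (-2.5)·-0.7666 - (1.8)·0.3665) / (7.3) = -1.3118
  x_3 = (0 - (3)·-0.7666 - (-1)·-1.3194) / (6) = 0.1634

(-0.5305, -1.3118, 0.1634)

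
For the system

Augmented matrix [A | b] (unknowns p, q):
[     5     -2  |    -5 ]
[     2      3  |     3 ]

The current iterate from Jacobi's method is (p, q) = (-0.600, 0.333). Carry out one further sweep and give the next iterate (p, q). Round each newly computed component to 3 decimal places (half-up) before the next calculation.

(-0.867, 1.400)

One sweep:
  p = (-5 - (-2)·0.333) / (5) = -0.867
  q = (3 - (2)·-0.600) / (3) = 1.400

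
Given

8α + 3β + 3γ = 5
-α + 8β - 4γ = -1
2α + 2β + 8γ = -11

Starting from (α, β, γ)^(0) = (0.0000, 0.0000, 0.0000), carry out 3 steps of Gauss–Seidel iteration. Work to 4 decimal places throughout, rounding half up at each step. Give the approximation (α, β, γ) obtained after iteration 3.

Iteration 1:
  α = (5 - (3)·0.0000 - (3)·0.0000) / (8) = 0.6250
  β = (-1 - (-1)·0.6250 - (-4)·0.0000) / (8) = -0.0469
  γ = (-11 - (2)·0.6250 - (2)·-0.0469) / (8) = -1.5195
Iteration 2:
  α = (5 - (3)·-0.0469 - (3)·-1.5195) / (8) = 1.2124
  β = (-1 - (-1)·1.2124 - (-4)·-1.5195) / (8) = -0.7332
  γ = (-11 - (2)·1.2124 - (2)·-0.7332) / (8) = -1.4948
Iteration 3:
  α = (5 - (3)·-0.7332 - (3)·-1.4948) / (8) = 1.4605
  β = (-1 - (-1)·1.4605 - (-4)·-1.4948) / (8) = -0.6898
  γ = (-11 - (2)·1.4605 - (2)·-0.6898) / (8) = -1.5677

(1.4605, -0.6898, -1.5677)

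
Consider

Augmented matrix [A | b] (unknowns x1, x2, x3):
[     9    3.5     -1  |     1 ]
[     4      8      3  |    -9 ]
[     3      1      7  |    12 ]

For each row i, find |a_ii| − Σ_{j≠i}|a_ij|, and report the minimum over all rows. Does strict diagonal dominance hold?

1

row 1: |9| − (3.5+1) = 4.5
row 2: |8| − (4+3) = 1
row 3: |7| − (3+1) = 3
minimum over rows = 1 → strictly diagonally dominant (convergence guaranteed)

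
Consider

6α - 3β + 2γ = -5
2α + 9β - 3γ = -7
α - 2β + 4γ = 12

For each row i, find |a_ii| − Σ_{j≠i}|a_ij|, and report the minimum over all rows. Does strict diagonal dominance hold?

row 1: |6| − (3+2) = 1
row 2: |9| − (2+3) = 4
row 3: |4| − (1+2) = 1
minimum over rows = 1 → strictly diagonally dominant (convergence guaranteed)

1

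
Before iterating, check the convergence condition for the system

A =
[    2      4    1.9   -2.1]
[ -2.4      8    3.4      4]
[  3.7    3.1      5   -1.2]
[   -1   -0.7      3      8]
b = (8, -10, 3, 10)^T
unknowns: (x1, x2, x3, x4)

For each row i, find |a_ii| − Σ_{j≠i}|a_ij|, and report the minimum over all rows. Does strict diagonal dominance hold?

row 1: |2| − (4+1.9+2.1) = -6
row 2: |8| − (2.4+3.4+4) = -1.8
row 3: |5| − (3.7+3.1+1.2) = -3
row 4: |8| − (1+0.7+3) = 3.3
minimum over rows = -6 → not strictly diagonally dominant

-6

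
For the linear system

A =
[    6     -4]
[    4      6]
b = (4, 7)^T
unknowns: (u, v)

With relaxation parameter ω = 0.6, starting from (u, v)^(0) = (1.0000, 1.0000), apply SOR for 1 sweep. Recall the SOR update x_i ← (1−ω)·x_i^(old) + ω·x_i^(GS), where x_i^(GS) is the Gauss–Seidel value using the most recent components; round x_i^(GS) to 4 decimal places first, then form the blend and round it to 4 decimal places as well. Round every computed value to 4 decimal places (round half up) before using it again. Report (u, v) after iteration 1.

(1.2000, 0.6200)

Iteration 1:
  u: GS value = (4 - (-4)·1.0000) / (6) = 1.3333;  u ← (1−ω)·1.0000 + ω·1.3333 = 1.2000
  v: GS value = (7 - (4)·1.2000) / (6) = 0.3667;  v ← (1−ω)·1.0000 + ω·0.3667 = 0.6200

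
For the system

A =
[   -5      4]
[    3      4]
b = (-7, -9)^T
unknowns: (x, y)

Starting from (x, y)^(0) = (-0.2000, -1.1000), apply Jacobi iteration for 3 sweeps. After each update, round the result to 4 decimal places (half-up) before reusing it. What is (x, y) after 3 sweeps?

(-0.7120, -2.0400)

Iteration 1:
  x = (-7 - (4)·-1.1000) / (-5) = 0.5200
  y = (-9 - (3)·-0.2000) / (4) = -2.1000
Iteration 2:
  x = (-7 - (4)·-2.1000) / (-5) = -0.2800
  y = (-9 - (3)·0.5200) / (4) = -2.6400
Iteration 3:
  x = (-7 - (4)·-2.6400) / (-5) = -0.7120
  y = (-9 - (3)·-0.2800) / (4) = -2.0400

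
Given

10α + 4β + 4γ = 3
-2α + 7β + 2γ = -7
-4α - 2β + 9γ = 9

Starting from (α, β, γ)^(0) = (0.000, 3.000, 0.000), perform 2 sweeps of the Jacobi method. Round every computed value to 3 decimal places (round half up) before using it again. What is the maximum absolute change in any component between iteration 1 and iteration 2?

1.289

Iteration 1:
  α = (3 - (4)·3.000 - (4)·0.000) / (10) = -0.900
  β = (-7 - (-2)·0.000 - (2)·0.000) / (7) = -1.000
  γ = (9 - (-4)·0.000 - (-2)·3.000) / (9) = 1.667
Iteration 2:
  α = (3 - (4)·-1.000 - (4)·1.667) / (10) = 0.033
  β = (-7 - (-2)·-0.900 - (2)·1.667) / (7) = -1.733
  γ = (9 - (-4)·-0.900 - (-2)·-1.000) / (9) = 0.378
Change: (0.933, -0.733, -1.289) → max |·| = 1.289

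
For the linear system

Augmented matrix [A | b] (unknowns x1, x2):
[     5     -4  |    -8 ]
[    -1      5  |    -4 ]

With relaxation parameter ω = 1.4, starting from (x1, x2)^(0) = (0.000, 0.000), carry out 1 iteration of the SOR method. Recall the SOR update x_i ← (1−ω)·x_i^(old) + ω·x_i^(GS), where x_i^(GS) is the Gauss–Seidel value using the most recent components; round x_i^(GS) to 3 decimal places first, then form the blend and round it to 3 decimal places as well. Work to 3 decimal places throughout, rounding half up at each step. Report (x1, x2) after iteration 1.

(-2.240, -1.747)

Iteration 1:
  x1: GS value = (-8 - (-4)·0.000) / (5) = -1.600;  x1 ← (1−ω)·0.000 + ω·-1.600 = -2.240
  x2: GS value = (-4 - (-1)·-2.240) / (5) = -1.248;  x2 ← (1−ω)·0.000 + ω·-1.248 = -1.747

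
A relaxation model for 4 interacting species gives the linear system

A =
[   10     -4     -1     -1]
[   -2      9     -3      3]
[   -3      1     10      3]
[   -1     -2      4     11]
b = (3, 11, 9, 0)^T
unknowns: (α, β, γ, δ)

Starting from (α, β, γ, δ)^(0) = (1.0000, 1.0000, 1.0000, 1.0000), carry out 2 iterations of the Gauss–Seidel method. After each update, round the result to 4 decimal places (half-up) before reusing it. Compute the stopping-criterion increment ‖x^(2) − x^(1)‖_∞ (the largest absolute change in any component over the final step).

0.2692

Iteration 1:
  α = (3 - (-4)·1.0000 - (-1)·1.0000 - (-1)·1.0000) / (10) = 0.9000
  β = (11 - (-2)·0.9000 - (-3)·1.0000 - (3)·1.0000) / (9) = 1.4222
  γ = (9 - (-3)·0.9000 - (1)·1.4222 - (3)·1.0000) / (10) = 0.7278
  δ = (0 - (-1)·0.9000 - (-2)·1.4222 - (4)·0.7278) / (11) = 0.0757
Iteration 2:
  α = (3 - (-4)·1.4222 - (-1)·0.7278 - (-1)·0.0757) / (10) = 0.9492
  β = (11 - (-2)·0.9492 - (-3)·0.7278 - (3)·0.0757) / (9) = 1.6505
  γ = (9 - (-3)·0.9492 - (1)·1.6505 - (3)·0.0757) / (10) = 0.9970
  δ = (0 - (-1)·0.9492 - (-2)·1.6505 - (4)·0.9970) / (11) = 0.0238
Change: (0.0492, 0.2283, 0.2692, -0.0519) → max |·| = 0.2692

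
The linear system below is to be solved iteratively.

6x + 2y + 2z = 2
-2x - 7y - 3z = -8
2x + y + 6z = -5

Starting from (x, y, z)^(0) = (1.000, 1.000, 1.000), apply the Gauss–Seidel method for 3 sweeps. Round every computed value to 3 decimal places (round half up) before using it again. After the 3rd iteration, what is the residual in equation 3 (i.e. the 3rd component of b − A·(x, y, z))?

Iteration 1:
  x = (2 - (2)·1.000 - (2)·1.000) / (6) = -0.333
  y = (-8 - (-2)·-0.333 - (-3)·1.000) / (-7) = 0.809
  z = (-5 - (2)·-0.333 - (1)·0.809) / (6) = -0.857
Iteration 2:
  x = (2 - (2)·0.809 - (2)·-0.857) / (6) = 0.349
  y = (-8 - (-2)·0.349 - (-3)·-0.857) / (-7) = 1.410
  z = (-5 - (2)·0.349 - (1)·1.410) / (6) = -1.185
Iteration 3:
  x = (2 - (2)·1.410 - (2)·-1.185) / (6) = 0.258
  y = (-8 - (-2)·0.258 - (-3)·-1.185) / (-7) = 1.577
  z = (-5 - (2)·0.258 - (1)·1.577) / (6) = -1.182
Residual b − A·x = (-0.338, 0.009, -0.001)

-0.001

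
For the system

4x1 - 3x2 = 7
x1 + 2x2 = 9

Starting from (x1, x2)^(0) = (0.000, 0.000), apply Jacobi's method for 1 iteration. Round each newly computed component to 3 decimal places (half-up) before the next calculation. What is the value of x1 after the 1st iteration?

1.750

Iteration 1:
  x1 = (7 - (-3)·0.000) / (4) = 1.750
  x2 = (9 - (1)·0.000) / (2) = 4.500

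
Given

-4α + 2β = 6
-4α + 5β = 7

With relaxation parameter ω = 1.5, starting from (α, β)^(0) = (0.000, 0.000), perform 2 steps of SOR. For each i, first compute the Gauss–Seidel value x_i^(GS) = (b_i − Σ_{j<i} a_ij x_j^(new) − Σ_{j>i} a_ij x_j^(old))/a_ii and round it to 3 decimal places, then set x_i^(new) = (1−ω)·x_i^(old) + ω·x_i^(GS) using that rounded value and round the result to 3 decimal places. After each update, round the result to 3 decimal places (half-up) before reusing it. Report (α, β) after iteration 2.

Iteration 1:
  α: GS value = (6 - (2)·0.000) / (-4) = -1.500;  α ← (1−ω)·0.000 + ω·-1.500 = -2.250
  β: GS value = (7 - (-4)·-2.250) / (5) = -0.400;  β ← (1−ω)·0.000 + ω·-0.400 = -0.600
Iteration 2:
  α: GS value = (6 - (2)·-0.600) / (-4) = -1.800;  α ← (1−ω)·-2.250 + ω·-1.800 = -1.575
  β: GS value = (7 - (-4)·-1.575) / (5) = 0.140;  β ← (1−ω)·-0.600 + ω·0.140 = 0.510

(-1.575, 0.510)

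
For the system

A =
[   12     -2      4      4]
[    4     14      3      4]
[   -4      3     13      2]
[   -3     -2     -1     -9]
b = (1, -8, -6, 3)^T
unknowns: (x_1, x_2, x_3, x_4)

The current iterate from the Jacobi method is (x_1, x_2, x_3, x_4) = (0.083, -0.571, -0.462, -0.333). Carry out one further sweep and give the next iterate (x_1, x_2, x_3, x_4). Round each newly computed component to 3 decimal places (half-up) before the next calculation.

One sweep:
  x_1 = (1 - (-2)·-0.571 - (4)·-0.462 - (4)·-0.333) / (12) = 0.253
  x_2 = (-8 - (4)·0.083 - (3)·-0.462 - (4)·-0.333) / (14) = -0.401
  x_3 = (-6 - (-4)·0.083 - (3)·-0.571 - (2)·-0.333) / (13) = -0.253
  x_4 = (3 - (-3)·0.083 - (-2)·-0.571 - (-1)·-0.462) / (-9) = -0.183

(0.253, -0.401, -0.253, -0.183)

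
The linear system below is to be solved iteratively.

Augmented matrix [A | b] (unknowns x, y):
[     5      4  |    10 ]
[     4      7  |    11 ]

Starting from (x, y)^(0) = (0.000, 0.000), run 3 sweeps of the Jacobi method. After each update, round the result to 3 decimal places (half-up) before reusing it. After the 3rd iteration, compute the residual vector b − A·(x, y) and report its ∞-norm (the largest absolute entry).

Iteration 1:
  x = (10 - (4)·0.000) / (5) = 2.000
  y = (11 - (4)·0.000) / (7) = 1.571
Iteration 2:
  x = (10 - (4)·1.571) / (5) = 0.743
  y = (11 - (4)·2.000) / (7) = 0.429
Iteration 3:
  x = (10 - (4)·0.429) / (5) = 1.657
  y = (11 - (4)·0.743) / (7) = 1.147
Residual b − A·x = (-2.873, -3.657); ∞-norm = 3.657

3.657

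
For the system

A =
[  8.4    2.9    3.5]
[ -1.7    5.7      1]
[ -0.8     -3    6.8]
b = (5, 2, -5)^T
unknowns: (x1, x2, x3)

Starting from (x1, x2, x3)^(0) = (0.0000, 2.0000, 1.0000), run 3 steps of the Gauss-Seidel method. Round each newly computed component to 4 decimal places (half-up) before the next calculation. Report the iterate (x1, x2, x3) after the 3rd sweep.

Iteration 1:
  x1 = (5 - (2.9)·2.0000 - (3.5)·1.0000) / (8.4) = -0.5119
  x2 = (2 - (-1.7)·-0.5119 - (1)·1.0000) / (5.7) = 0.0228
  x3 = (-5 - (-0.8)·-0.5119 - (-3)·0.0228) / (6.8) = -0.7855
Iteration 2:
  x1 = (5 - (2.9)·0.0228 - (3.5)·-0.7855) / (8.4) = 0.9147
  x2 = (2 - (-1.7)·0.9147 - (1)·-0.7855) / (5.7) = 0.7615
  x3 = (-5 - (-0.8)·0.9147 - (-3)·0.7615) / (6.8) = -0.2917
Iteration 3:
  x1 = (5 - (2.9)·0.7615 - (3.5)·-0.2917) / (8.4) = 0.4539
  x2 = (2 - (-1.7)·0.4539 - (1)·-0.2917) / (5.7) = 0.5374
  x3 = (-5 - (-0.8)·0.4539 - (-3)·0.5374) / (6.8) = -0.4448

(0.4539, 0.5374, -0.4448)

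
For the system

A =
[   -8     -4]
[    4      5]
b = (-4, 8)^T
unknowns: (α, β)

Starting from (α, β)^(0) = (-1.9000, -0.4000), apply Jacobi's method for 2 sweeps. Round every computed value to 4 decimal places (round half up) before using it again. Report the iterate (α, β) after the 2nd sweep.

Iteration 1:
  α = (-4 - (-4)·-0.4000) / (-8) = 0.7000
  β = (8 - (4)·-1.9000) / (5) = 3.1200
Iteration 2:
  α = (-4 - (-4)·3.1200) / (-8) = -1.0600
  β = (8 - (4)·0.7000) / (5) = 1.0400

(-1.0600, 1.0400)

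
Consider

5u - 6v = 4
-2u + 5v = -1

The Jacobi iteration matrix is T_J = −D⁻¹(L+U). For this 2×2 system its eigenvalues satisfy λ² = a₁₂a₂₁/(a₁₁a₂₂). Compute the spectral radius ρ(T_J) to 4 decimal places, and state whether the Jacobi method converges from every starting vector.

a₁₂a₂₁/(a₁₁a₂₂) = (-6)·(-2) / ((5)·(5)) = 0.480000
ρ = √|0.480000| = √0.480000 = 0.6928
ρ < 1, so Jacobi converges

0.6928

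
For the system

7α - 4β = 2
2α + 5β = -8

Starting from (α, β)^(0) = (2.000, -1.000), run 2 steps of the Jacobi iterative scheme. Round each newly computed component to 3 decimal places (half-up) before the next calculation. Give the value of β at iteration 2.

Iteration 1:
  α = (2 - (-4)·-1.000) / (7) = -0.286
  β = (-8 - (2)·2.000) / (5) = -2.400
Iteration 2:
  α = (2 - (-4)·-2.400) / (7) = -1.086
  β = (-8 - (2)·-0.286) / (5) = -1.486

-1.486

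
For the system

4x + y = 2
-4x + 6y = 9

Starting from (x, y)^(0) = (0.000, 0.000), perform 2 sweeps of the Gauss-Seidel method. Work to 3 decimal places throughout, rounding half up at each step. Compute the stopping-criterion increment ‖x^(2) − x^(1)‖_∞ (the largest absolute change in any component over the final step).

0.458

Iteration 1:
  x = (2 - (1)·0.000) / (4) = 0.500
  y = (9 - (-4)·0.500) / (6) = 1.833
Iteration 2:
  x = (2 - (1)·1.833) / (4) = 0.042
  y = (9 - (-4)·0.042) / (6) = 1.528
Change: (-0.458, -0.305) → max |·| = 0.458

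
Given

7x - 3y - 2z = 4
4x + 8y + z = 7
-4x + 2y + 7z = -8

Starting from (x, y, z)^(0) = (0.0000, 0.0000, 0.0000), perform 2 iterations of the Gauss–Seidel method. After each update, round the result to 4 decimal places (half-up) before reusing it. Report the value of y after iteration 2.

Iteration 1:
  x = (4 - (-3)·0.0000 - (-2)·0.0000) / (7) = 0.5714
  y = (7 - (4)·0.5714 - (1)·0.0000) / (8) = 0.5893
  z = (-8 - (-4)·0.5714 - (2)·0.5893) / (7) = -0.9847
Iteration 2:
  x = (4 - (-3)·0.5893 - (-2)·-0.9847) / (7) = 0.5426
  y = (7 - (4)·0.5426 - (1)·-0.9847) / (8) = 0.7268
  z = (-8 - (-4)·0.5426 - (2)·0.7268) / (7) = -1.0405

0.7268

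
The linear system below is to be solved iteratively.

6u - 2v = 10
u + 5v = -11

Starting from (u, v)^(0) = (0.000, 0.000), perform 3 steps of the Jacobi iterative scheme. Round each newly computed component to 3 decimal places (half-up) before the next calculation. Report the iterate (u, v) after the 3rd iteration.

Iteration 1:
  u = (10 - (-2)·0.000) / (6) = 1.667
  v = (-11 - (1)·0.000) / (5) = -2.200
Iteration 2:
  u = (10 - (-2)·-2.200) / (6) = 0.933
  v = (-11 - (1)·1.667) / (5) = -2.533
Iteration 3:
  u = (10 - (-2)·-2.533) / (6) = 0.822
  v = (-11 - (1)·0.933) / (5) = -2.387

(0.822, -2.387)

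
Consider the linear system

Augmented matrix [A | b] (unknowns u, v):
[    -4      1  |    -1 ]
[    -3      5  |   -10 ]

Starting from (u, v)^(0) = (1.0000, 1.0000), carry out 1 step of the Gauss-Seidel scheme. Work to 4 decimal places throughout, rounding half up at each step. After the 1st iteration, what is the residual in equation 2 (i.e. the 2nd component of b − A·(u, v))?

Iteration 1:
  u = (-1 - (1)·1.0000) / (-4) = 0.5000
  v = (-10 - (-3)·0.5000) / (5) = -1.7000
Residual b − A·x = (2.7000, 0.0000)

0.0000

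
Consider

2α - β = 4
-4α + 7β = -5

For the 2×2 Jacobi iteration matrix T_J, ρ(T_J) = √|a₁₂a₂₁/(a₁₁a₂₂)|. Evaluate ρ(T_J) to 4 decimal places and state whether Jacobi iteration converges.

0.5345

a₁₂a₂₁/(a₁₁a₂₂) = (-1)·(-4) / ((2)·(7)) = 0.285714
ρ = √|0.285714| = √0.285714 = 0.5345
ρ < 1, so Jacobi converges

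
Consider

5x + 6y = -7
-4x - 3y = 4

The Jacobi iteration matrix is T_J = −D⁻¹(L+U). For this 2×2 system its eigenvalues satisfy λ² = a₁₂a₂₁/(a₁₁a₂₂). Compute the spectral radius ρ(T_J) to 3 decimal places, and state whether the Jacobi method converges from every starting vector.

1.265

a₁₂a₂₁/(a₁₁a₂₂) = (6)·(-4) / ((5)·(-3)) = 1.600000
ρ = √|1.600000| = √1.600000 = 1.265
ρ > 1, so Jacobi diverges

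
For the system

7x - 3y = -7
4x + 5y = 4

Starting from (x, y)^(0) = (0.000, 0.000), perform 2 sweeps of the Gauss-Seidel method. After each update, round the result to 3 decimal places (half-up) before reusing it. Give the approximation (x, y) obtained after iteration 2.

Iteration 1:
  x = (-7 - (-3)·0.000) / (7) = -1.000
  y = (4 - (4)·-1.000) / (5) = 1.600
Iteration 2:
  x = (-7 - (-3)·1.600) / (7) = -0.314
  y = (4 - (4)·-0.314) / (5) = 1.051

(-0.314, 1.051)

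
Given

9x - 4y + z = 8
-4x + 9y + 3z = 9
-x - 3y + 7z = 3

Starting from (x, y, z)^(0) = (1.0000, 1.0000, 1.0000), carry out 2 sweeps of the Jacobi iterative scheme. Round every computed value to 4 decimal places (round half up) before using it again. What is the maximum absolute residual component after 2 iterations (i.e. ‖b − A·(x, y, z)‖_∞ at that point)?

Iteration 1:
  x = (8 - (-4)·1.0000 - (1)·1.0000) / (9) = 1.2222
  y = (9 - (-4)·1.0000 - (3)·1.0000) / (9) = 1.1111
  z = (3 - (-1)·1.0000 - (-3)·1.0000) / (7) = 1.0000
Iteration 2:
  x = (8 - (-4)·1.1111 - (1)·1.0000) / (9) = 1.2716
  y = (9 - (-4)·1.2222 - (3)·1.0000) / (9) = 1.2099
  z = (3 - (-1)·1.2222 - (-3)·1.1111) / (7) = 1.0794
Residual b − A·x = (0.3158, -0.0409, 0.3455); ∞-norm = 0.3455

0.3455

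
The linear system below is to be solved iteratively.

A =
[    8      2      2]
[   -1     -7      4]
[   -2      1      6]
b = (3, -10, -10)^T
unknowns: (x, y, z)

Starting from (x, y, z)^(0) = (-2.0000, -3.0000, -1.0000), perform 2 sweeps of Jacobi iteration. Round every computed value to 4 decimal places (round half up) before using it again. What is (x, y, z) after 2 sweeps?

(0.5476, 0.1845, -1.3988)

Iteration 1:
  x = (3 - (2)·-3.0000 - (2)·-1.0000) / (8) = 1.3750
  y = (-10 - (-1)·-2.0000 - (4)·-1.0000) / (-7) = 1.1429
  z = (-10 - (-2)·-2.0000 - (1)·-3.0000) / (6) = -1.8333
Iteration 2:
  x = (3 - (2)·1.1429 - (2)·-1.8333) / (8) = 0.5476
  y = (-10 - (-1)·1.3750 - (4)·-1.8333) / (-7) = 0.1845
  z = (-10 - (-2)·1.3750 - (1)·1.1429) / (6) = -1.3988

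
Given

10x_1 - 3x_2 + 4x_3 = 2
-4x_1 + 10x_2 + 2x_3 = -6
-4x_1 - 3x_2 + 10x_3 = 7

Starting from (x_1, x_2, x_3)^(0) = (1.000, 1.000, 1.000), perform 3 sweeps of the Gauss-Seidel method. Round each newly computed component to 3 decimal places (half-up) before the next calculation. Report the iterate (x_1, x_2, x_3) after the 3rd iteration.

Iteration 1:
  x_1 = (2 - (-3)·1.000 - (4)·1.000) / (10) = 0.100
  x_2 = (-6 - (-4)·0.100 - (2)·1.000) / (10) = -0.760
  x_3 = (7 - (-4)·0.100 - (-3)·-0.760) / (10) = 0.512
Iteration 2:
  x_1 = (2 - (-3)·-0.760 - (4)·0.512) / (10) = -0.233
  x_2 = (-6 - (-4)·-0.233 - (2)·0.512) / (10) = -0.796
  x_3 = (7 - (-4)·-0.233 - (-3)·-0.796) / (10) = 0.368
Iteration 3:
  x_1 = (2 - (-3)·-0.796 - (4)·0.368) / (10) = -0.186
  x_2 = (-6 - (-4)·-0.186 - (2)·0.368) / (10) = -0.748
  x_3 = (7 - (-4)·-0.186 - (-3)·-0.748) / (10) = 0.401

(-0.186, -0.748, 0.401)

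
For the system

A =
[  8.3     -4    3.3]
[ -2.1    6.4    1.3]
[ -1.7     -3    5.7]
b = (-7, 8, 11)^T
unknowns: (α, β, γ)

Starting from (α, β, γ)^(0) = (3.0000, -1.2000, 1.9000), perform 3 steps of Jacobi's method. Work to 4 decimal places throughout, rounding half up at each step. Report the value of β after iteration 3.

Iteration 1:
  α = (-7 - (-4)·-1.2000 - (3.3)·1.9000) / (8.3) = -2.1771
  β = (8 - (-2.1)·3.0000 - (1.3)·1.9000) / (6.4) = 1.8484
  γ = (11 - (-1.7)·3.0000 - (-3)·-1.2000) / (5.7) = 2.1930
Iteration 2:
  α = (-7 - (-4)·1.8484 - (3.3)·2.1930) / (8.3) = -0.8245
  β = (8 - (-2.1)·-2.1771 - (1.3)·2.1930) / (6.4) = 0.0902
  γ = (11 - (-1.7)·-2.1771 - (-3)·1.8484) / (5.7) = 2.2534
Iteration 3:
  α = (-7 - (-4)·0.0902 - (3.3)·2.2534) / (8.3) = -1.6958
  β = (8 - (-2.1)·-0.8245 - (1.3)·2.2534) / (6.4) = 0.5217
  γ = (11 - (-1.7)·-0.8245 - (-3)·0.0902) / (5.7) = 1.7314

0.5217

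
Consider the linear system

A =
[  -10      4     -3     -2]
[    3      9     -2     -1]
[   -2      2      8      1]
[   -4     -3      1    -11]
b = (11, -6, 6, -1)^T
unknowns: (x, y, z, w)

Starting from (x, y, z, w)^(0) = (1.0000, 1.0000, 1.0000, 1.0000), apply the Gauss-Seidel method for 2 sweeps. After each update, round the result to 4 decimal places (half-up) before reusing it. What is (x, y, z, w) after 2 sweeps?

(-1.2732, -0.1141, 0.3931, 0.6207)

Iteration 1:
  x = (11 - (4)·1.0000 - (-3)·1.0000 - (-2)·1.0000) / (-10) = -1.2000
  y = (-6 - (3)·-1.2000 - (-2)·1.0000 - (-1)·1.0000) / (9) = 0.0667
  z = (6 - (-2)·-1.2000 - (2)·0.0667 - (1)·1.0000) / (8) = 0.3083
  w = (-1 - (-4)·-1.2000 - (-3)·0.0667 - (1)·0.3083) / (-11) = 0.5371
Iteration 2:
  x = (11 - (4)·0.0667 - (-3)·0.3083 - (-2)·0.5371) / (-10) = -1.2732
  y = (-6 - (3)·-1.2732 - (-2)·0.3083 - (-1)·0.5371) / (9) = -0.1141
  z = (6 - (-2)·-1.2732 - (2)·-0.1141 - (1)·0.5371) / (8) = 0.3931
  w = (-1 - (-4)·-1.2732 - (-3)·-0.1141 - (1)·0.3931) / (-11) = 0.6207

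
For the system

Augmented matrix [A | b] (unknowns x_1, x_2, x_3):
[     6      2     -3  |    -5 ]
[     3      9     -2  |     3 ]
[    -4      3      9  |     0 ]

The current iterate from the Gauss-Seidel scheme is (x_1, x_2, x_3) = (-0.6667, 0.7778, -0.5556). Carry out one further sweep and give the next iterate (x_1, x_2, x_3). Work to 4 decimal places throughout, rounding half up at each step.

One sweep:
  x_1 = (-5 - (2)·0.7778 - (-3)·-0.5556) / (6) = -1.3704
  x_2 = (3 - (3)·-1.3704 - (-2)·-0.5556) / (9) = 0.6667
  x_3 = (0 - (-4)·-1.3704 - (3)·0.6667) / (9) = -0.8313

(-1.3704, 0.6667, -0.8313)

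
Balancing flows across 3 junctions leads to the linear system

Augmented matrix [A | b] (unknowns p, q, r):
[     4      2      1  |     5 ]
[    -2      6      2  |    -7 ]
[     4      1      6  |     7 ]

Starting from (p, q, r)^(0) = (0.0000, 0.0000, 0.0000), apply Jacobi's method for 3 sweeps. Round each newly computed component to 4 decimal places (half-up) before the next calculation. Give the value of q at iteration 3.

-0.8287

Iteration 1:
  p = (5 - (2)·0.0000 - (1)·0.0000) / (4) = 1.2500
  q = (-7 - (-2)·0.0000 - (2)·0.0000) / (6) = -1.1667
  r = (7 - (4)·0.0000 - (1)·0.0000) / (6) = 1.1667
Iteration 2:
  p = (5 - (2)·-1.1667 - (1)·1.1667) / (4) = 1.5417
  q = (-7 - (-2)·1.2500 - (2)·1.1667) / (6) = -1.1389
  r = (7 - (4)·1.2500 - (1)·-1.1667) / (6) = 0.5278
Iteration 3:
  p = (5 - (2)·-1.1389 - (1)·0.5278) / (4) = 1.6875
  q = (-7 - (-2)·1.5417 - (2)·0.5278) / (6) = -0.8287
  r = (7 - (4)·1.5417 - (1)·-1.1389) / (6) = 0.3287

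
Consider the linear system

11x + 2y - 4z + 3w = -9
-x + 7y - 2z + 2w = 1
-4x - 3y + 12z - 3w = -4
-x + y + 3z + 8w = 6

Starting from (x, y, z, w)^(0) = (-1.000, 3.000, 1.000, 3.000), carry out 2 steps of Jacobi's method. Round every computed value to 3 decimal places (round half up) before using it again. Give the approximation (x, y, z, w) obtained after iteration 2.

(-0.377, 0.157, -1.113, 0.282)

Iteration 1:
  x = (-9 - (2)·3.000 - (-4)·1.000 - (3)·3.000) / (11) = -1.818
  y = (1 - (-1)·-1.000 - (-2)·1.000 - (2)·3.000) / (7) = -0.571
  z = (-4 - (-4)·-1.000 - (-3)·3.000 - (-3)·3.000) / (12) = 0.833
  w = (6 - (-1)·-1.000 - (1)·3.000 - (3)·1.000) / (8) = -0.125
Iteration 2:
  x = (-9 - (2)·-0.571 - (-4)·0.833 - (3)·-0.125) / (11) = -0.377
  y = (1 - (-1)·-1.818 - (-2)·0.833 - (2)·-0.125) / (7) = 0.157
  z = (-4 - (-4)·-1.818 - (-3)·-0.571 - (-3)·-0.125) / (12) = -1.113
  w = (6 - (-1)·-1.818 - (1)·-0.571 - (3)·0.833) / (8) = 0.282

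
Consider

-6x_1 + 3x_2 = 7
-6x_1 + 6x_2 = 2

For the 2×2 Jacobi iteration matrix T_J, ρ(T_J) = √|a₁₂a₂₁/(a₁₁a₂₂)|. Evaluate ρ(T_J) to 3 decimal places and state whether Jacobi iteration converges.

0.707

a₁₂a₂₁/(a₁₁a₂₂) = (3)·(-6) / ((-6)·(6)) = 0.500000
ρ = √|0.500000| = √0.500000 = 0.707
ρ < 1, so Jacobi converges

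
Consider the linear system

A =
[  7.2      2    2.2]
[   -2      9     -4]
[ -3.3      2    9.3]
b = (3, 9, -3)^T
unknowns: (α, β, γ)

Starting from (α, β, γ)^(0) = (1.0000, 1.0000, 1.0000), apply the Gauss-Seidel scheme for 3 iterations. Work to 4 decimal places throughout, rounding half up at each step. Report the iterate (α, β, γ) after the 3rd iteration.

Iteration 1:
  α = (3 - (2)·1.0000 - (2.2)·1.0000) / (7.2) = -0.1667
  β = (9 - (-2)·-0.1667 - (-4)·1.0000) / (9) = 1.4074
  γ = (-3 - (-3.3)·-0.1667 - (2)·1.4074) / (9.3) = -0.6844
Iteration 2:
  α = (3 - (2)·1.4074 - (2.2)·-0.6844) / (7.2) = 0.2348
  β = (9 - (-2)·0.2348 - (-4)·-0.6844) / (9) = 0.7480
  γ = (-3 - (-3.3)·0.2348 - (2)·0.7480) / (9.3) = -0.4001
Iteration 3:
  α = (3 - (2)·0.7480 - (2.2)·-0.4001) / (7.2) = 0.3311
  β = (9 - (-2)·0.3311 - (-4)·-0.4001) / (9) = 0.8958
  γ = (-3 - (-3.3)·0.3311 - (2)·0.8958) / (9.3) = -0.3977

(0.3311, 0.8958, -0.3977)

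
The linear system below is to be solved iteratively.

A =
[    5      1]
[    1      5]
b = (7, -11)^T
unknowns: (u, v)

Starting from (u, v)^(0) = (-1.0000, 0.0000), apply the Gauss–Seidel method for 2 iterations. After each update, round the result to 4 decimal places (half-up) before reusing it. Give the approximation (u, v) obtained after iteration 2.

Iteration 1:
  u = (7 - (1)·0.0000) / (5) = 1.4000
  v = (-11 - (1)·1.4000) / (5) = -2.4800
Iteration 2:
  u = (7 - (1)·-2.4800) / (5) = 1.8960
  v = (-11 - (1)·1.8960) / (5) = -2.5792

(1.8960, -2.5792)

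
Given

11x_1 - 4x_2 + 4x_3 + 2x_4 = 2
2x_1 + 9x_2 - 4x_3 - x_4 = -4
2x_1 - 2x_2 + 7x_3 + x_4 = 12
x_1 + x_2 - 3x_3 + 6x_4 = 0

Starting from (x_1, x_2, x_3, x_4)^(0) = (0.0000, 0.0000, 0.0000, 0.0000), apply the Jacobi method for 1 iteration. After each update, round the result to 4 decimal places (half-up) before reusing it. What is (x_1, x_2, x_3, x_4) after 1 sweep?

(0.1818, -0.4444, 1.7143, 0.0000)

Iteration 1:
  x_1 = (2 - (-4)·0.0000 - (4)·0.0000 - (2)·0.0000) / (11) = 0.1818
  x_2 = (-4 - (2)·0.0000 - (-4)·0.0000 - (-1)·0.0000) / (9) = -0.4444
  x_3 = (12 - (2)·0.0000 - (-2)·0.0000 - (1)·0.0000) / (7) = 1.7143
  x_4 = (0 - (1)·0.0000 - (1)·0.0000 - (-3)·0.0000) / (6) = 0.0000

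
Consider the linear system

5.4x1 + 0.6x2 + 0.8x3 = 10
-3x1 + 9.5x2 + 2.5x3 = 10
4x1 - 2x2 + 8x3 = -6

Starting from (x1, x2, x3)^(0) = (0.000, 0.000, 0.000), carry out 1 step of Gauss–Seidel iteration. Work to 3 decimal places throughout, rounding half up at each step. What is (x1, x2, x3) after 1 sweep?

Iteration 1:
  x1 = (10 - (0.6)·0.000 - (0.8)·0.000) / (5.4) = 1.852
  x2 = (10 - (-3)·1.852 - (2.5)·0.000) / (9.5) = 1.637
  x3 = (-6 - (4)·1.852 - (-2)·1.637) / (8) = -1.267

(1.852, 1.637, -1.267)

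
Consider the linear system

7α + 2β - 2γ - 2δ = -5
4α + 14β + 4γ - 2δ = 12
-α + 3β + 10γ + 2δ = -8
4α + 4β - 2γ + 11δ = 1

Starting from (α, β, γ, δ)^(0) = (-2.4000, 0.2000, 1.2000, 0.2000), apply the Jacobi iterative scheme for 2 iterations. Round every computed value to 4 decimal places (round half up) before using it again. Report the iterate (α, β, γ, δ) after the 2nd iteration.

Iteration 1:
  α = (-5 - (2)·0.2000 - (-2)·1.2000 - (-2)·0.2000) / (7) = -0.3714
  β = (12 - (4)·-2.4000 - (4)·1.2000 - (-2)·0.2000) / (14) = 1.2286
  γ = (-8 - (-1)·-2.4000 - (3)·0.2000 - (2)·0.2000) / (10) = -1.1400
  δ = (1 - (4)·-2.4000 - (4)·0.2000 - (-2)·1.2000) / (11) = 1.1091
Iteration 2:
  α = (-5 - (2)·1.2286 - (-2)·-1.1400 - (-2)·1.1091) / (7) = -1.0741
  β = (12 - (4)·-0.3714 - (4)·-1.1400 - (-2)·1.1091) / (14) = 1.4474
  γ = (-8 - (-1)·-0.3714 - (3)·1.2286 - (2)·1.1091) / (10) = -1.4275
  δ = (1 - (4)·-0.3714 - (4)·1.2286 - (-2)·-1.1400) / (11) = -0.4281

(-1.0741, 1.4474, -1.4275, -0.4281)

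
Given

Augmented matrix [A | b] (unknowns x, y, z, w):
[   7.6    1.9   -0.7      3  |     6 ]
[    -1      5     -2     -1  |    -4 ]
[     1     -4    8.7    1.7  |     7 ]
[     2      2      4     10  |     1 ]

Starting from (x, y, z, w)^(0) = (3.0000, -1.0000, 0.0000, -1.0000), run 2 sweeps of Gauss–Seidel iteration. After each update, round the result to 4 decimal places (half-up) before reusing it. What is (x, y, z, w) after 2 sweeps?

(1.1120, -0.4241, 0.5301, -0.2496)

Iteration 1:
  x = (6 - (1.9)·-1.0000 - (-0.7)·0.0000 - (3)·-1.0000) / (7.6) = 1.4342
  y = (-4 - (-1)·1.4342 - (-2)·0.0000 - (-1)·-1.0000) / (5) = -0.7132
  z = (7 - (1)·1.4342 - (-4)·-0.7132 - (1.7)·-1.0000) / (8.7) = 0.5072
  w = (1 - (2)·1.4342 - (2)·-0.7132 - (4)·0.5072) / (10) = -0.2471
Iteration 2:
  x = (6 - (1.9)·-0.7132 - (-0.7)·0.5072 - (3)·-0.2471) / (7.6) = 1.1120
  y = (-4 - (-1)·1.1120 - (-2)·0.5072 - (-1)·-0.2471) / (5) = -0.4241
  z = (7 - (1)·1.1120 - (-4)·-0.4241 - (1.7)·-0.2471) / (8.7) = 0.5301
  w = (1 - (2)·1.1120 - (2)·-0.4241 - (4)·0.5301) / (10) = -0.2496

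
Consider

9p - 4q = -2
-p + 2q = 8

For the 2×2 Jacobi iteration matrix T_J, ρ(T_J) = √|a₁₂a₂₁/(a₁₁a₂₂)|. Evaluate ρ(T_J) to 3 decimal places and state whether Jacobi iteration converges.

a₁₂a₂₁/(a₁₁a₂₂) = (-4)·(-1) / ((9)·(2)) = 0.222222
ρ = √|0.222222| = √0.222222 = 0.471
ρ < 1, so Jacobi converges

0.471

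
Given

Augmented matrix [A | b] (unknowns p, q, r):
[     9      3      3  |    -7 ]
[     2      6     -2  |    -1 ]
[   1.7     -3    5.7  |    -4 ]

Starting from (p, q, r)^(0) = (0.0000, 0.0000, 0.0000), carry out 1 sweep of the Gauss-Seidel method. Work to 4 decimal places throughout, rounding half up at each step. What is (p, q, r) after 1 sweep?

Iteration 1:
  p = (-7 - (3)·0.0000 - (3)·0.0000) / (9) = -0.7778
  q = (-1 - (2)·-0.7778 - (-2)·0.0000) / (6) = 0.0926
  r = (-4 - (1.7)·-0.7778 - (-3)·0.0926) / (5.7) = -0.4210

(-0.7778, 0.0926, -0.4210)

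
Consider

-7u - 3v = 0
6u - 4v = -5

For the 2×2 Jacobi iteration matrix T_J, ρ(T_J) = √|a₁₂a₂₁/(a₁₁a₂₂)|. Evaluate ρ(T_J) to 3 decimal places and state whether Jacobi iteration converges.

a₁₂a₂₁/(a₁₁a₂₂) = (-3)·(6) / ((-7)·(-4)) = -0.642857
ρ = √|-0.642857| = √0.642857 = 0.802
ρ < 1, so Jacobi converges

0.802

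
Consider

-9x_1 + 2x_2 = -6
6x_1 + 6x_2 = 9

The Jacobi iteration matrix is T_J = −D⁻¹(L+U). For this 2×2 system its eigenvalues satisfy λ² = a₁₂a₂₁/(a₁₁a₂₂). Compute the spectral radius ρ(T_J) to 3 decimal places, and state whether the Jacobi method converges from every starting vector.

0.471

a₁₂a₂₁/(a₁₁a₂₂) = (2)·(6) / ((-9)·(6)) = -0.222222
ρ = √|-0.222222| = √0.222222 = 0.471
ρ < 1, so Jacobi converges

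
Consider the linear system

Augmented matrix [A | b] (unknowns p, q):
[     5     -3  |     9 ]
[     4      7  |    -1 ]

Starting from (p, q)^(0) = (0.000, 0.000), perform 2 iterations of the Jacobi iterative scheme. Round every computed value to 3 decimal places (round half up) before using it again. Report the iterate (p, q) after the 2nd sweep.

Iteration 1:
  p = (9 - (-3)·0.000) / (5) = 1.800
  q = (-1 - (4)·0.000) / (7) = -0.143
Iteration 2:
  p = (9 - (-3)·-0.143) / (5) = 1.714
  q = (-1 - (4)·1.800) / (7) = -1.171

(1.714, -1.171)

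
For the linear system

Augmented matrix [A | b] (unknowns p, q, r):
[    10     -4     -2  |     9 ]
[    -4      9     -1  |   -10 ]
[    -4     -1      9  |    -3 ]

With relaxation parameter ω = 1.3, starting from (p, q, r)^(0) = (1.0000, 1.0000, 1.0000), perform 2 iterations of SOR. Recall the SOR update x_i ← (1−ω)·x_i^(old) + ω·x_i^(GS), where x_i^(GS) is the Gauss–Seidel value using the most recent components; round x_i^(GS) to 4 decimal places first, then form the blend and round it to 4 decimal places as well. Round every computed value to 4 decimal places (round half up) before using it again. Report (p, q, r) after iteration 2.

Iteration 1:
  p: GS value = (9 - (-4)·1.0000 - (-2)·1.0000) / (10) = 1.5000;  p ← (1−ω)·1.0000 + ω·1.5000 = 1.6500
  q: GS value = (-10 - (-4)·1.6500 - (-1)·1.0000) / (9) = -0.2667;  q ← (1−ω)·1.0000 + ω·-0.2667 = -0.6467
  r: GS value = (-3 - (-4)·1.6500 - (-1)·-0.6467) / (9) = 0.3281;  r ← (1−ω)·1.0000 + ω·0.3281 = 0.1265
Iteration 2:
  p: GS value = (9 - (-4)·-0.6467 - (-2)·0.1265) / (10) = 0.6666;  p ← (1−ω)·1.6500 + ω·0.6666 = 0.3716
  q: GS value = (-10 - (-4)·0.3716 - (-1)·0.1265) / (9) = -0.9319;  q ← (1−ω)·-0.6467 + ω·-0.9319 = -1.0175
  r: GS value = (-3 - (-4)·0.3716 - (-1)·-1.0175) / (9) = -0.2812;  r ← (1−ω)·0.1265 + ω·-0.2812 = -0.4035

(0.3716, -1.0175, -0.4035)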